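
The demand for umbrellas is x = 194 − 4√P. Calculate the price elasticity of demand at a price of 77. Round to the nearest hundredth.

-0.11

At P = 77, x = 158.9001.
dx/dP = −4/(2√P) = −4/(2·8.775).
Point elasticity E = (dx/dP)·(P/x) = -0.2279 × 77/158.9001 ≈ -0.11.
|E| < 1, so demand is inelastic at this price.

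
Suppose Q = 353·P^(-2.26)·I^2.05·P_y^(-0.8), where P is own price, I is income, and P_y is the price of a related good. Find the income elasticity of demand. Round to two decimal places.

2.05

For a Cobb–Douglas (constant-elasticity) form Q = A·I^α·…, the elasticity with respect to I equals the exponent α at every point.
Here the exponent on I is 2.05, so the income elasticity of demand is 2.05.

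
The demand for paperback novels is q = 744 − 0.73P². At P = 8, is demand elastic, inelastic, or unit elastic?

At P = 8, q = 697.28.
dq/dP = −2·0.73·P = −11.68.
Point elasticity E = (dq/dP)·(P/q) = -11.68 × 8/697.28 ≈ -0.134.
|E| ≈ 0.134 < 1, so demand is inelastic.

inelastic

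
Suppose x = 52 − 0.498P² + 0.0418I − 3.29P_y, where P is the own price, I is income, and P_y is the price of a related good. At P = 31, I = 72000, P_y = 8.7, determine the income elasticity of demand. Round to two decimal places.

Substituting, x = 52 − 0.498(31)² + 0.0418(72000) − 3.29(8.7) = 52 − 478.578 + 3009.6 − 28.623 = 2554.399.
∂x/∂I = +0.0418, so E_I = 0.0418·(72000/2554.399) ≈ 1.18.
E_I > 1: normal good (luxury).

1.18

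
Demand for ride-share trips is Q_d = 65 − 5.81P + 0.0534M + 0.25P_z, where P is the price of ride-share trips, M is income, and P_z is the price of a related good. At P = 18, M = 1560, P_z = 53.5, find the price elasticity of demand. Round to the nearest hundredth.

-1.83

At the given point, Q_d = 65 − 5.81(18) + 0.0534(1560) + 0.25(53.5) = 65 − 104.58 + 83.304 + 13.375 = 57.099.
∂Q_d/∂P = −5.81, so E_p = (−5.81)·(18/57.099) ≈ -1.83.
|E_p| > 1: demand is elastic.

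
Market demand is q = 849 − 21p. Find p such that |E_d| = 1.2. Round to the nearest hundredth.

22.05

Set −bp/(a − bp) = −1.2 ⇒ bp = 1.2(a − bp) ⇒ bp(1+1.2) = 1.2·a.
p = 1.2·849/(21·2.2) ≈ 22.05.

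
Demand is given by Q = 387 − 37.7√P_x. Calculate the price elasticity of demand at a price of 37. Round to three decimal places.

-0.727

At P_x = 37, Q = 157.6799.
dQ/dP_x = −37.7/(2√P_x) = −37.7/(2·6.0828).
Point elasticity E = (dQ/dP_x)·(P_x/Q) = -3.0989 × 37/157.6799 ≈ -0.727.
|E| < 1, so demand is inelastic at this price.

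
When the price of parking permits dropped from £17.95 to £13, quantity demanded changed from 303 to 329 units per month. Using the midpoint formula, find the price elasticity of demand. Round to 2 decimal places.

-0.26

%Δq = (329 − 303)/[(303 + 329)/2] = 26/316 ≈ 0.0823.
%ΔP = (13 − 17.95)/[(17.95 + 13)/2] = -4.95/15.475 ≈ -0.3199.
Arc elasticity E = %Δq/%ΔP ≈ 0.0823/-0.3199 ≈ -0.26.
|E| < 1: demand is inelastic over this range.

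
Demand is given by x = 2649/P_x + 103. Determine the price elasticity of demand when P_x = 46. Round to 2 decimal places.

-0.36

At P_x = 46, x = 160.587.
dx/dP_x = −2649/P_x² = −1.2519.
Point elasticity E = (dx/dP_x)·(P_x/x) = -1.2519 × 46/160.587 ≈ -0.36.
|E| < 1, so demand is inelastic at this price.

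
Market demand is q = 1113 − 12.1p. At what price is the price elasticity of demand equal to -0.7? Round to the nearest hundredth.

Set −bp/(a − bp) = −0.7 ⇒ bp = 0.7(a − bp) ⇒ bp(1+0.7) = 0.7·a.
p = 0.7·1113/(12.1·1.7) ≈ 37.88.

37.88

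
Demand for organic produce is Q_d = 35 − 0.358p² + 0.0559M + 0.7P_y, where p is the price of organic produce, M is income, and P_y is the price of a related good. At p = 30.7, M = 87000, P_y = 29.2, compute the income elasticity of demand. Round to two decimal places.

Evaluating quantity at (p, M, P_y) gives Q_d = 35 − 0.358(30.7)² + 0.0559(87000) + 0.7(29.2) = 35 − 337.4114 + 4863.3 + 20.44 = 4581.3286.
∂Q_d/∂M = +0.0559, so E_I = 0.0559·(87000/4581.3286) ≈ 1.06.
E_I > 1: normal good (luxury).

1.06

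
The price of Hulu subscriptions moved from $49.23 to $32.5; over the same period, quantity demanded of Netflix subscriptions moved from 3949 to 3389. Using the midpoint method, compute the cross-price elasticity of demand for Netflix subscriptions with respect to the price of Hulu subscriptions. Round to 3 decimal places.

%ΔQ_x = (3389 − 3949)/[(3949+3389)/2] = -560/3669 ≈ -0.1526.
%ΔP_y = (32.5 − 49.23)/[(49.23+32.5)/2] ≈ -0.4094.
E_xy = -0.1526/-0.4094 ≈ 0.373.
E_xy > 0, so Netflix subscriptions and Hulu subscriptions are substitutes.

0.373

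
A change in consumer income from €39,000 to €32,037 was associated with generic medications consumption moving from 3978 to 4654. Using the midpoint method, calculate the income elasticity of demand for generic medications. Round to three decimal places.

-0.799

%ΔQ = (4654 − 3978)/[(3978+4654)/2] = 676/4316 ≈ 0.1566.
%ΔI = (32,037 − 39,000)/[(39,000+32,037)/2] = -6963/35518.5 ≈ -0.1960.
E_I = %ΔQ/%ΔI ≈ -0.799.
E_I < 0: inferior good.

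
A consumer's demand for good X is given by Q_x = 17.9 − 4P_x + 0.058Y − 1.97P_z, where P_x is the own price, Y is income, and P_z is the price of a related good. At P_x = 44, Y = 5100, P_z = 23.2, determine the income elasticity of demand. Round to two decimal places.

At the given point, Q_x = 17.9 − 4(44) + 0.058(5100) − 1.97(23.2) = 17.9 − 176 + 295.8 − 45.704 = 91.996.
∂Q_x/∂Y = +0.058, so E_I = 0.058·(5100/91.996) ≈ 3.22.
E_I > 1: normal good (luxury).

3.22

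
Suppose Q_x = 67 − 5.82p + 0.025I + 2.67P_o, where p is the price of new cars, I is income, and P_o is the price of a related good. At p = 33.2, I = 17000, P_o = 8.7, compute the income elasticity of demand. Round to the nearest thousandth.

1.320

Q_x = 67 − 5.82(33.2) + 0.025(17000) + 2.67(8.7) = 67 − 193.224 + 425 + 23.229 = 322.005.
∂Q_x/∂I = +0.025, so E_I = 0.025·(17000/322.005) ≈ 1.320.
E_I > 1: normal good (luxury).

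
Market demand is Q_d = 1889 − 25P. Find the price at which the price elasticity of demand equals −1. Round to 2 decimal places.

37.78

For linear demand Q_d = a − bP, E = −bP/(a − bP). |E| = 1 ⇒ bP = a − bP ⇒ P = a/(2b).
P = 1889/(2·25) = 37.78.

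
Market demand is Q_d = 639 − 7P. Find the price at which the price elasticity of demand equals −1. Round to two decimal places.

45.64

For linear demand Q_d = a − bP, E = −bP/(a − bP). |E| = 1 ⇒ bP = a − bP ⇒ P = a/(2b).
P = 639/(2·7) ≈ 45.64.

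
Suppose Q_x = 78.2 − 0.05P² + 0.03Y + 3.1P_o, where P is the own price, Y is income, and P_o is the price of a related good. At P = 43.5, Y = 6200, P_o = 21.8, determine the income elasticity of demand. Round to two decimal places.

0.78

Q_x = 78.2 − 0.05(43.5)² + 0.03(6200) + 3.1(21.8) = 78.2 − 94.6125 + 186 + 67.58 = 237.1675.
∂Q_x/∂Y = +0.03, so E_I = 0.03·(6200/237.1675) ≈ 0.78.
E_I ∈ (0,1): normal good (necessity).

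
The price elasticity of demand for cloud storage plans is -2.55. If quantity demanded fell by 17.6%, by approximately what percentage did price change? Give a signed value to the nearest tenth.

6.9

%ΔQ ≈ E × %ΔP ⇒ %ΔP = %ΔQ / E = (-17.6%)/(-2.55) ≈ 6.9%.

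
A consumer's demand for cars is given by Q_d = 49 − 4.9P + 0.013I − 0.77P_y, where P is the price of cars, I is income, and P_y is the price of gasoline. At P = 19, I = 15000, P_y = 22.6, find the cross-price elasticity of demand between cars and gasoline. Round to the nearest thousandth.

-0.130

At the given point, Q_d = 49 − 4.9(19) + 0.013(15000) − 0.77(22.6) = 49 − 93.1 + 195 − 17.402 = 133.498.
∂Q_d/∂P_y = −0.77, so E_xy = -0.77·(22.6/133.498) ≈ -0.130.
E_xy < 0: the goods are complements.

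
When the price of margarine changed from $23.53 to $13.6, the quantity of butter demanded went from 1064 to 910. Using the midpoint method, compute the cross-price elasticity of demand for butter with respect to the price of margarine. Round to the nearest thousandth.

%ΔQ_x = (910 − 1064)/[(1064+910)/2] = -154/987 ≈ -0.1560.
%ΔP_y = (13.6 − 23.53)/[(23.53+13.6)/2] ≈ -0.5349.
E_xy = -0.1560/-0.5349 ≈ 0.292.
E_xy > 0, so butter and margarine are substitutes.

0.292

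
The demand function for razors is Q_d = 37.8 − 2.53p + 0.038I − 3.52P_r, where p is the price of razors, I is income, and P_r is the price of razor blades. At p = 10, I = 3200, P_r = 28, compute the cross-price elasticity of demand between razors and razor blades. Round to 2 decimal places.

Evaluating quantity at (p, I, P_r) gives Q_d = 37.8 − 2.53(10) + 0.038(3200) − 3.52(28) = 37.8 − 25.3 + 121.6 − 98.56 = 35.54.
∂Q_d/∂P_r = −3.52, so E_xy = -3.52·(28/35.54) ≈ -2.77.
E_xy < 0: the goods are complements.

-2.77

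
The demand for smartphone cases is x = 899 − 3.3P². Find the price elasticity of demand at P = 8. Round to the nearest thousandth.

-0.614

At P = 8, x = 687.8.
dx/dP = −2·3.3·P = −52.8.
Point elasticity E = (dx/dP)·(P/x) = -52.8 × 8/687.8 ≈ -0.614.
|E| < 1, so demand is inelastic at this price.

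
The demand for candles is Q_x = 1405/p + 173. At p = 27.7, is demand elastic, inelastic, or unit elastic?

At p = 27.7, Q_x = 223.722.
dQ_x/dp = −1405/p² = −1.8311.
Point elasticity E = (dQ_x/dp)·(p/Q_x) = -1.8311 × 27.7/223.722 ≈ -0.227.
|E| ≈ 0.227 < 1, so demand is inelastic.

inelastic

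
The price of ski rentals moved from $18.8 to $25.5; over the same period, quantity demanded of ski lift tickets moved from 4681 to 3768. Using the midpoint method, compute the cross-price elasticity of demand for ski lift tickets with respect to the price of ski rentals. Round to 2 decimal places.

%ΔQ_x = (3768 − 4681)/[(4681+3768)/2] = -913/4224.5 ≈ -0.2161.
%ΔP_y = (25.5 − 18.8)/[(18.8+25.5)/2] ≈ 0.3025.
E_xy = -0.2161/0.3025 ≈ -0.71.
E_xy < 0, so ski lift tickets and ski rentals are complements.

-0.71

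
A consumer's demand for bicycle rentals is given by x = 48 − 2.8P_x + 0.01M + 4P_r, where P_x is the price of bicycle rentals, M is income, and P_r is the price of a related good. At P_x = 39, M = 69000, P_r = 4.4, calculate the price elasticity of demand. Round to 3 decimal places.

-0.169

Substituting, x = 48 − 2.8(39) + 0.01(69000) + 4(4.4) = 48 − 109.2 + 690 + 17.6 = 646.4.
∂x/∂P_x = −2.8, so E_p = (−2.8)·(39/646.4) ≈ -0.169.
|E_p| < 1: demand is inelastic.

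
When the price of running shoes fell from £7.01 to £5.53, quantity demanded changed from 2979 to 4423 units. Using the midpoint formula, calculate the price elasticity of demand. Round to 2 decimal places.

-1.65

%ΔQ = (4423 − 2979)/[(2979 + 4423)/2] = 1444/3701 ≈ 0.3902.
%Δp = (5.53 − 7.01)/[(7.01 + 5.53)/2] = -1.48/6.27 ≈ -0.2360.
Arc elasticity E = %ΔQ/%Δp ≈ 0.3902/-0.2360 ≈ -1.65.
|E| > 1: demand is elastic over this range.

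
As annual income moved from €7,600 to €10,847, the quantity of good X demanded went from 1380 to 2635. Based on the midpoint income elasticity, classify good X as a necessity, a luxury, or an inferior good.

%ΔQ = (2635 − 1380)/[(1380+2635)/2] = 1255/2007.5 ≈ 0.6252.
%ΔI = (10,847 − 7,600)/[(7,600+10,847)/2] = 3247/9223.5 ≈ 0.3520.
E_I = %ΔQ/%ΔI ≈ 1.776.
E_I > 1: normal good (luxury).

luxury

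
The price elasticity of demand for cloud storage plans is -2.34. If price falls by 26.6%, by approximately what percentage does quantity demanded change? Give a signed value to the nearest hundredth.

62.24

%ΔQ ≈ E × %ΔP = (-2.34) × (-26.6%) ≈ 62.24%.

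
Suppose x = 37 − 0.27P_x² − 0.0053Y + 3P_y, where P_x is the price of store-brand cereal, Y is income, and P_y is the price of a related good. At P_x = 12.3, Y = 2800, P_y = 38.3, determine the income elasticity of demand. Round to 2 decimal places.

x = 37 − 0.27(12.3)² − 0.0053(2800) + 3(38.3) = 37 − 40.8483 − 14.84 + 114.9 = 96.2117.
∂x/∂Y = −0.0053, so E_I = -0.0053·(2800/96.2117) ≈ -0.15.
E_I < 0: inferior good.

-0.15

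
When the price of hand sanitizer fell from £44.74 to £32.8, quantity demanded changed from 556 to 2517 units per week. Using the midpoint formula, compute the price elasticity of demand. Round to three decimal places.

-4.144

%ΔQ = (2517 − 556)/[(556 + 2517)/2] = 1961/1536.5 ≈ 1.2763.
%ΔP = (32.8 − 44.74)/[(44.74 + 32.8)/2] = -11.94/38.77 ≈ -0.3080.
Arc elasticity E = %ΔQ/%ΔP ≈ 1.2763/-0.3080 ≈ -4.144.
|E| > 1: demand is elastic over this range.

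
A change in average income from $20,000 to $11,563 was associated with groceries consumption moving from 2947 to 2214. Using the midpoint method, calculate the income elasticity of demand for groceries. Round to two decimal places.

%ΔQ = (2214 − 2947)/[(2947+2214)/2] = -733/2580.5 ≈ -0.2841.
%ΔM = (11,563 − 20,000)/[(20,000+11,563)/2] = -8437/15781.5 ≈ -0.5346.
E_I = %ΔQ/%ΔM ≈ 0.53.
E_I ∈ (0,1): normal good (necessity).

0.53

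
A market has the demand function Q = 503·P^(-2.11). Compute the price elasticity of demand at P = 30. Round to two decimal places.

For a Cobb–Douglas (constant-elasticity) form Q = A·P^α·…, the elasticity with respect to P equals the exponent α at every point.
Here the exponent on P is -2.11, so the price elasticity of demand is -2.11.

-2.11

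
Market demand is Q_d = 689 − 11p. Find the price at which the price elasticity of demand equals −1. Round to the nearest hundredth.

31.32

For linear demand Q_d = a − bp, E = −bp/(a − bp). |E| = 1 ⇒ bp = a − bp ⇒ p = a/(2b).
p = 689/(2·11) ≈ 31.32.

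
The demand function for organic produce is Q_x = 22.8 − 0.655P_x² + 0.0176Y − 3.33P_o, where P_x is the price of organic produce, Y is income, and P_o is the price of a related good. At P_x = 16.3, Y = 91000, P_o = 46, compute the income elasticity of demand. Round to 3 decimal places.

Evaluating quantity at (P_x, Y, P_o) gives Q_x = 22.8 − 0.655(16.3)² + 0.0176(91000) − 3.33(46) = 22.8 − 174.027 + 1601.6 − 153.18 = 1297.1931.
∂Q_x/∂Y = +0.0176, so E_I = 0.0176·(91000/1297.1931) ≈ 1.235.
E_I > 1: normal good (luxury).

1.235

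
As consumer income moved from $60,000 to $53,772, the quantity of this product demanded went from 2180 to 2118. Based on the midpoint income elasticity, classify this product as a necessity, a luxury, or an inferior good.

%ΔQ = (2118 − 2180)/[(2180+2118)/2] = -62/2149 ≈ -0.0289.
%ΔY = (53,772 − 60,000)/[(60,000+53,772)/2] = -6228/56886 ≈ -0.1095.
E_I = %ΔQ/%ΔY ≈ 0.264.
E_I ∈ (0,1): normal good (necessity).

necessity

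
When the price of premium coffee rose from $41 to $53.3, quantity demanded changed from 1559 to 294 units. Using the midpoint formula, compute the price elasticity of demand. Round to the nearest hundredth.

-5.23

%Δq = (294 − 1559)/[(1559 + 294)/2] = -1265/926.5 ≈ -1.3654.
%ΔP = (53.3 − 41)/[(41 + 53.3)/2] = 12.3/47.15 ≈ 0.2609.
Arc elasticity E = %Δq/%ΔP ≈ -1.3654/0.2609 ≈ -5.23.
|E| > 1: demand is elastic over this range.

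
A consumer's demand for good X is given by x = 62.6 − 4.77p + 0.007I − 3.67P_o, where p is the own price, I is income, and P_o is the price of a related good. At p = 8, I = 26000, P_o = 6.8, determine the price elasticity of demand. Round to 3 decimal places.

At the given point, x = 62.6 − 4.77(8) + 0.007(26000) − 3.67(6.8) = 62.6 − 38.16 + 182 − 24.956 = 181.484.
∂x/∂p = −4.77, so E_p = (−4.77)·(8/181.484) ≈ -0.210.
|E_p| < 1: demand is inelastic.

-0.210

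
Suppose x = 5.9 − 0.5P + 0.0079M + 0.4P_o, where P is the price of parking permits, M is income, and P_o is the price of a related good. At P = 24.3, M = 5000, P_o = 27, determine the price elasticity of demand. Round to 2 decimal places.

Evaluating quantity at (P, M, P_o) gives x = 5.9 − 0.5(24.3) + 0.0079(5000) + 0.4(27) = 5.9 − 12.15 + 39.5 + 10.8 = 44.05.
∂x/∂P = −0.5, so E_p = (−0.5)·(24.3/44.05) ≈ -0.28.
|E_p| < 1: demand is inelastic.

-0.28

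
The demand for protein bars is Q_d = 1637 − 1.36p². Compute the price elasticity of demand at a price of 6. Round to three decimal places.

-0.062

At p = 6, Q_d = 1588.04.
dQ_d/dp = −2·1.36·p = −16.32.
Point elasticity E = (dQ_d/dp)·(p/Q_d) = -16.32 × 6/1588.04 ≈ -0.062.
|E| < 1, so demand is inelastic at this price.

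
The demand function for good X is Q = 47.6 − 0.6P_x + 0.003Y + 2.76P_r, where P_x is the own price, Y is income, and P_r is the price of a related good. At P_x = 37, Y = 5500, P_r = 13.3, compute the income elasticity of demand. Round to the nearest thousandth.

First evaluate Q: 47.6 − 0.6(37) + 0.003(5500) + 2.76(13.3) = 47.6 − 22.2 + 16.5 + 36.708 = 78.608.
∂Q/∂Y = +0.003, so E_I = 0.003·(5500/78.608) ≈ 0.210.
E_I ∈ (0,1): normal good (necessity).

0.210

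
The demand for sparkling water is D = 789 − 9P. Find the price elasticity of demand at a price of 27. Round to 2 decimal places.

At P = 27, D = 546.
dD/dP = −9.
Point elasticity E = (dD/dP)·(P/D) = -9 × 27/546 ≈ -0.45.
|E| < 1, so demand is inelastic at this price.

-0.45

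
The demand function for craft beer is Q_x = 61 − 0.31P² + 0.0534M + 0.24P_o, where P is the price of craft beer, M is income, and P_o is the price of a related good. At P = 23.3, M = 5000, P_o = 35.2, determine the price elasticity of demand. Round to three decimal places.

-2.002

First evaluate Q_x: 61 − 0.31(23.3)² + 0.0534(5000) + 0.24(35.2) = 61 − 168.2959 + 267 + 8.448 = 168.1521.
∂Q_x/∂P = −2·0.31·P = -14.446, so E_p = -14.446·(23.3/168.1521) ≈ -2.002.
|E_p| > 1: demand is elastic.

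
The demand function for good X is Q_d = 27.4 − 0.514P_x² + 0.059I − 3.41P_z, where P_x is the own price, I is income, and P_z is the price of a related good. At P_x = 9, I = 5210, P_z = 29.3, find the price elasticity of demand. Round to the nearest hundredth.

-0.43

First evaluate Q_d: 27.4 − 0.514(9)² + 0.059(5210) − 3.41(29.3) = 27.4 − 41.634 + 307.39 − 99.913 = 193.243.
∂Q_d/∂P_x = −2·0.514·P_x = -9.252, so E_p = -9.252·(9/193.243) ≈ -0.43.
|E_p| < 1: demand is inelastic.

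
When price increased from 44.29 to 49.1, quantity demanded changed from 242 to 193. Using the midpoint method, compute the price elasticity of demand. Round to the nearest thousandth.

-2.187

%Δq = (193 − 242)/[(242 + 193)/2] = -49/217.5 ≈ -0.2253.
%ΔP = (49.1 − 44.29)/[(44.29 + 49.1)/2] = 4.81/46.695 ≈ 0.1030.
Arc elasticity E = %Δq/%ΔP ≈ -0.2253/0.1030 ≈ -2.187.
|E| > 1: demand is elastic over this range.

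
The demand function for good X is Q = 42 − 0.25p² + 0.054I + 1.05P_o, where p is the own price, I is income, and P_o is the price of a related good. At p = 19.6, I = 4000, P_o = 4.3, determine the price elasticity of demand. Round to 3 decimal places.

Substituting, Q = 42 − 0.25(19.6)² + 0.054(4000) + 1.05(4.3) = 42 − 96.04 + 216 + 4.515 = 166.475.
∂Q/∂p = −2·0.25·p = -9.8, so E_p = -9.8·(19.6/166.475) ≈ -1.154.
|E_p| > 1: demand is elastic.

-1.154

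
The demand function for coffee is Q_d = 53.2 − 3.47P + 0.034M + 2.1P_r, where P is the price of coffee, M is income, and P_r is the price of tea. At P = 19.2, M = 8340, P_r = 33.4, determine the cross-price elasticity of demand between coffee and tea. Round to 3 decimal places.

At the given point, Q_d = 53.2 − 3.47(19.2) + 0.034(8340) + 2.1(33.4) = 53.2 − 66.624 + 283.56 + 70.14 = 340.276.
∂Q_d/∂P_r = +2.1, so E_xy = 2.1·(33.4/340.276) ≈ 0.206.
E_xy > 0: the goods are substitutes.

0.206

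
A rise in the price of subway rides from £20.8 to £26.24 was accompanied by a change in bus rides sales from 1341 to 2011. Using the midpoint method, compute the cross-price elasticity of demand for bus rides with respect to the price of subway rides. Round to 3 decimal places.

1.728

%ΔQ_x = (2011 − 1341)/[(1341+2011)/2] = 670/1676 ≈ 0.3998.
%ΔP_y = (26.24 − 20.8)/[(20.8+26.24)/2] ≈ 0.2313.
E_xy = 0.3998/0.2313 ≈ 1.728.
E_xy > 0, so bus rides and subway rides are substitutes.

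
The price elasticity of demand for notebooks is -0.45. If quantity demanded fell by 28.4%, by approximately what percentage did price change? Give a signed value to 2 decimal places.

%ΔQ ≈ E × %ΔP ⇒ %ΔP = %ΔQ / E = (-28.4%)/(-0.45) ≈ 63.11%.

63.11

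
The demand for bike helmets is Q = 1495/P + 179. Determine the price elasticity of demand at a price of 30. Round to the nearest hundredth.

-0.22

At P = 30, Q = 228.8333.
dQ/dP = −1495/P² = −1.6611.
Point elasticity E = (dQ/dP)·(P/Q) = -1.6611 × 30/228.8333 ≈ -0.22.
|E| < 1, so demand is inelastic at this price.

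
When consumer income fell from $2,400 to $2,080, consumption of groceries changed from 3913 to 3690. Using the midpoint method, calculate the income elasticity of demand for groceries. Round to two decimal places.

0.41

%ΔQ = (3690 − 3913)/[(3913+3690)/2] = -223/3801.5 ≈ -0.0587.
%ΔM = (2,080 − 2,400)/[(2,400+2,080)/2] = -320/2240 ≈ -0.1429.
E_I = %ΔQ/%ΔM ≈ 0.41.
E_I ∈ (0,1): normal good (necessity).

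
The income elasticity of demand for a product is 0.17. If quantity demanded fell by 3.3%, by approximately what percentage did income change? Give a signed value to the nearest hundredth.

-19.41

%ΔQ ≈ E × %ΔI ⇒ %ΔI = %ΔQ / E = (-3.3%)/(0.17) ≈ -19.41%.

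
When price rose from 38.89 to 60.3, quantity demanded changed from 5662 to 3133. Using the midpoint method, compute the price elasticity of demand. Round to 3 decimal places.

-1.332

%ΔQ = (3133 − 5662)/[(5662 + 3133)/2] = -2529/4397.5 ≈ -0.5751.
%ΔP = (60.3 − 38.89)/[(38.89 + 60.3)/2] = 21.41/49.595 ≈ 0.4317.
Arc elasticity E = %ΔQ/%ΔP ≈ -0.5751/0.4317 ≈ -1.332.
|E| > 1: demand is elastic over this range.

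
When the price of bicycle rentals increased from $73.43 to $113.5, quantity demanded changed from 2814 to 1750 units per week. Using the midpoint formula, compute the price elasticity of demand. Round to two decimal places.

%ΔQ = (1750 − 2814)/[(2814 + 1750)/2] = -1064/2282 ≈ -0.4663.
%Δp = (113.5 − 73.43)/[(73.43 + 113.5)/2] = 40.07/93.465 ≈ 0.4287.
Arc elasticity E = %ΔQ/%Δp ≈ -0.4663/0.4287 ≈ -1.09.
|E| > 1: demand is elastic over this range.

-1.09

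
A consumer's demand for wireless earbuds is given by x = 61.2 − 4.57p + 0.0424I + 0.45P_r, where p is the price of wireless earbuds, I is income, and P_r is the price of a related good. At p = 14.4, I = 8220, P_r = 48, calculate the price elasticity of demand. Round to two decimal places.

Evaluating quantity at (p, I, P_r) gives x = 61.2 − 4.57(14.4) + 0.0424(8220) + 0.45(48) = 61.2 − 65.808 + 348.528 + 21.6 = 365.52.
∂x/∂p = −4.57, so E_p = (−4.57)·(14.4/365.52) ≈ -0.18.
|E_p| < 1: demand is inelastic.

-0.18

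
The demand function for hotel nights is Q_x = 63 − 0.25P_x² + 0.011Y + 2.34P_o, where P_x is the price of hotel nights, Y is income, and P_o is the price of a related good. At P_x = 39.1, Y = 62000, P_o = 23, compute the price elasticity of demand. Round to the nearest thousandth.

-1.835

First evaluate Q_x: 63 − 0.25(39.1)² + 0.011(62000) + 2.34(23) = 63 − 382.2025 + 682 + 53.82 = 416.6175.
∂Q_x/∂P_x = −2·0.25·P_x = -19.55, so E_p = -19.55·(39.1/416.6175) ≈ -1.835.
|E_p| > 1: demand is elastic.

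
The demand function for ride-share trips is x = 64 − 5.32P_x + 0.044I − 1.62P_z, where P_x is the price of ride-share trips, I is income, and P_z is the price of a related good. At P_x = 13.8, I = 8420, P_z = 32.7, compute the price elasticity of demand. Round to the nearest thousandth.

-0.238

First evaluate x: 64 − 5.32(13.8) + 0.044(8420) − 1.62(32.7) = 64 − 73.416 + 370.48 − 52.974 = 308.09.
∂x/∂P_x = −5.32, so E_p = (−5.32)·(13.8/308.09) ≈ -0.238.
|E_p| < 1: demand is inelastic.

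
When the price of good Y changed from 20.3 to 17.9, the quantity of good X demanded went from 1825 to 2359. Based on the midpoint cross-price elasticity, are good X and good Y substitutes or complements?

complements

%ΔQ_x = (2359 − 1825)/[(1825+2359)/2] = 534/2092 ≈ 0.2553.
%ΔP_y = (17.9 − 20.3)/[(20.3+17.9)/2] ≈ -0.1257.
E_xy = 0.2553/-0.1257 ≈ -2.031.
E_xy < 0, so the goods are complements.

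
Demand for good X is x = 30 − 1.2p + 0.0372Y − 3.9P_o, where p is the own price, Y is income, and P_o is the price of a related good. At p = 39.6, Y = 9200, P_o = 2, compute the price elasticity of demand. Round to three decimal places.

-0.150

Evaluating quantity at (p, Y, P_o) gives x = 30 − 1.2(39.6) + 0.0372(9200) − 3.9(2) = 30 − 47.52 + 342.24 − 7.8 = 316.92.
∂x/∂p = −1.2, so E_p = (−1.2)·(39.6/316.92) ≈ -0.150.
|E_p| < 1: demand is inelastic.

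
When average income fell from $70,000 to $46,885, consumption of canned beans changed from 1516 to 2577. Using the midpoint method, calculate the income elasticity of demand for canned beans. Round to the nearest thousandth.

%ΔQ = (2577 − 1516)/[(1516+2577)/2] = 1061/2046.5 ≈ 0.5184.
%ΔM = (46,885 − 70,000)/[(70,000+46,885)/2] = -23115/58442.5 ≈ -0.3955.
E_I = %ΔQ/%ΔM ≈ -1.311.
E_I < 0: inferior good.

-1.311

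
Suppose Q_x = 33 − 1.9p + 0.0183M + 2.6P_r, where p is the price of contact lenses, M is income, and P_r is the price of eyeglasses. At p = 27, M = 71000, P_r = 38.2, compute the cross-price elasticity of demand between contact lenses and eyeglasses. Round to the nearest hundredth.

0.07

At the given point, Q_x = 33 − 1.9(27) + 0.0183(71000) + 2.6(38.2) = 33 − 51.3 + 1299.3 + 99.32 = 1380.32.
∂Q_x/∂P_r = +2.6, so E_xy = 2.6·(38.2/1380.32) ≈ 0.07.
E_xy > 0: the goods are substitutes.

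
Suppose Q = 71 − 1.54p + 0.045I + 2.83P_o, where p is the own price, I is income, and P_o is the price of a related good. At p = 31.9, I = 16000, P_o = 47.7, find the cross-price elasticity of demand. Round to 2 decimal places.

0.15

At the given point, Q = 71 − 1.54(31.9) + 0.045(16000) + 2.83(47.7) = 71 − 49.126 + 720 + 134.991 = 876.865.
∂Q/∂P_o = +2.83, so E_xy = 2.83·(47.7/876.865) ≈ 0.15.
E_xy > 0: the goods are substitutes.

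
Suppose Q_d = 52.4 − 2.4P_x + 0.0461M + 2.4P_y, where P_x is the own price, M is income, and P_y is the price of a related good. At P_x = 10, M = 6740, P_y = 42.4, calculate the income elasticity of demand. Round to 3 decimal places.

0.705

Evaluating quantity at (P_x, M, P_y) gives Q_d = 52.4 − 2.4(10) + 0.0461(6740) + 2.4(42.4) = 52.4 − 24 + 310.714 + 101.76 = 440.874.
∂Q_d/∂M = +0.0461, so E_I = 0.0461·(6740/440.874) ≈ 0.705.
E_I ∈ (0,1): normal good (necessity).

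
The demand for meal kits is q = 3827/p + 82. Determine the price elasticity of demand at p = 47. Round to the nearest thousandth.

At p = 47, q = 163.4255.
dq/dp = −3827/p² = −1.7325.
Point elasticity E = (dq/dp)·(p/q) = -1.7325 × 47/163.4255 ≈ -0.498.
|E| < 1, so demand is inelastic at this price.

-0.498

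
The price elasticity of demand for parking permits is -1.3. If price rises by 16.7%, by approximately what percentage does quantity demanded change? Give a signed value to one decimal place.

%ΔQ ≈ E × %ΔP = (-1.3) × (16.7%) ≈ -21.7%.

-21.7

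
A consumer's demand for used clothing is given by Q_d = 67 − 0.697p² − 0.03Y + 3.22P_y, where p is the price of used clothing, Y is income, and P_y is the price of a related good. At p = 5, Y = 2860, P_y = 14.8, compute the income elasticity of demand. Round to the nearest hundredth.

Substituting, Q_d = 67 − 0.697(5)² − 0.03(2860) + 3.22(14.8) = 67 − 17.425 − 85.8 + 47.656 = 11.431.
∂Q_d/∂Y = −0.03, so E_I = -0.03·(2860/11.431) ≈ -7.51.
E_I < 0: inferior good.

-7.51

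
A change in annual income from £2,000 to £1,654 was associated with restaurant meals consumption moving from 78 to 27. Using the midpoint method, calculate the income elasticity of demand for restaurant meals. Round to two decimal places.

5.13

%ΔQ = (27 − 78)/[(78+27)/2] = -51/52.5 ≈ -0.9714.
%ΔY = (1,654 − 2,000)/[(2,000+1,654)/2] = -346/1827 ≈ -0.1894.
E_I = %ΔQ/%ΔY ≈ 5.13.
E_I > 1: normal good (luxury).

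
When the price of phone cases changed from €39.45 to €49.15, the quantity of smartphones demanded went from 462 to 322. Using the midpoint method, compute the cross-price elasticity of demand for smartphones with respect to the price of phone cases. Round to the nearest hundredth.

-1.63

%ΔQ_x = (322 − 462)/[(462+322)/2] = -140/392 ≈ -0.3571.
%ΔP_y = (49.15 − 39.45)/[(39.45+49.15)/2] ≈ 0.2190.
E_xy = -0.3571/0.2190 ≈ -1.63.
E_xy < 0, so smartphones and phone cases are complements.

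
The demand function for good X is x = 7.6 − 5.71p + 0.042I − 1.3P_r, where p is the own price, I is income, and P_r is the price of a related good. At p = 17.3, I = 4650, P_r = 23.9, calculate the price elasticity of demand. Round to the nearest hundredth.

First evaluate x: 7.6 − 5.71(17.3) + 0.042(4650) − 1.3(23.9) = 7.6 − 98.783 + 195.3 − 31.07 = 73.047.
∂x/∂p = −5.71, so E_p = (−5.71)·(17.3/73.047) ≈ -1.35.
|E_p| > 1: demand is elastic.

-1.35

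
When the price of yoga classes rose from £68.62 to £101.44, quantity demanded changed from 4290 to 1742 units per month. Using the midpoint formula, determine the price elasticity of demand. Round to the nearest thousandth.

%ΔQ = (1742 − 4290)/[(4290 + 1742)/2] = -2548/3016 ≈ -0.8448.
%Δp = (101.44 − 68.62)/[(68.62 + 101.44)/2] = 32.82/85.03 ≈ 0.3860.
Arc elasticity E = %ΔQ/%Δp ≈ -0.8448/0.3860 ≈ -2.189.
|E| > 1: demand is elastic over this range.

-2.189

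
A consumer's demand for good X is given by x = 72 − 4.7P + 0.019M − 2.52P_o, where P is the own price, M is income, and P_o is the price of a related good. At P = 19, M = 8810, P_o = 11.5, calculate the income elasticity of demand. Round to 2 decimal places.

1.38

At the given point, x = 72 − 4.7(19) + 0.019(8810) − 2.52(11.5) = 72 − 89.3 + 167.39 − 28.98 = 121.11.
∂x/∂M = +0.019, so E_I = 0.019·(8810/121.11) ≈ 1.38.
E_I > 1: normal good (luxury).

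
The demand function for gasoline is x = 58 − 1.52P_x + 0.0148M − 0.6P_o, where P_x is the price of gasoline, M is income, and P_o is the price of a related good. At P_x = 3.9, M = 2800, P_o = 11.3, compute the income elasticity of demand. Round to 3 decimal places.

0.478

Evaluating quantity at (P_x, M, P_o) gives x = 58 − 1.52(3.9) + 0.0148(2800) − 0.6(11.3) = 58 − 5.928 + 41.44 − 6.78 = 86.732.
∂x/∂M = +0.0148, so E_I = 0.0148·(2800/86.732) ≈ 0.478.
E_I ∈ (0,1): normal good (necessity).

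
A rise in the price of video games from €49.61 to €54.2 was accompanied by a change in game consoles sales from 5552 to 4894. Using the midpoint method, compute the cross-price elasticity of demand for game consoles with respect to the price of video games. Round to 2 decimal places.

-1.42

%ΔQ_x = (4894 − 5552)/[(5552+4894)/2] = -658/5223 ≈ -0.1260.
%ΔP_y = (54.2 − 49.61)/[(49.61+54.2)/2] ≈ 0.0884.
E_xy = -0.1260/0.0884 ≈ -1.42.
E_xy < 0, so game consoles and video games are complements.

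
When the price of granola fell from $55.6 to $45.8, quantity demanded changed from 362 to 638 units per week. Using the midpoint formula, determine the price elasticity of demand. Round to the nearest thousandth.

-2.856

%ΔQ = (638 − 362)/[(362 + 638)/2] = 276/500 ≈ 0.5520.
%Δp = (45.8 − 55.6)/[(55.6 + 45.8)/2] = -9.8/50.7 ≈ -0.1933.
Arc elasticity E = %ΔQ/%Δp ≈ 0.5520/-0.1933 ≈ -2.856.
|E| > 1: demand is elastic over this range.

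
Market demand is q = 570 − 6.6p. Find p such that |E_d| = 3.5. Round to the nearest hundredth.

67.17

Set −bp/(a − bp) = −3.5 ⇒ bp = 3.5(a − bp) ⇒ bp(1+3.5) = 3.5·a.
p = 3.5·570/(6.6·4.5) ≈ 67.17.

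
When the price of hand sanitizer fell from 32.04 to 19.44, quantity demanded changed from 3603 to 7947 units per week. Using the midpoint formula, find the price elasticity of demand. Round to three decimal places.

%Δq = (7947 − 3603)/[(3603 + 7947)/2] = 4344/5775 ≈ 0.7522.
%Δp = (19.44 − 32.04)/[(32.04 + 19.44)/2] = -12.6/25.74 ≈ -0.4895.
Arc elasticity E = %Δq/%Δp ≈ 0.7522/-0.4895 ≈ -1.537.
|E| > 1: demand is elastic over this range.

-1.537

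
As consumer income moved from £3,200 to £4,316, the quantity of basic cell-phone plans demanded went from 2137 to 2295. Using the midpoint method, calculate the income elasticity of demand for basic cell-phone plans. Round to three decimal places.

0.240

%ΔQ = (2295 − 2137)/[(2137+2295)/2] = 158/2216 ≈ 0.0713.
%ΔI = (4,316 − 3,200)/[(3,200+4,316)/2] = 1116/3758 ≈ 0.2970.
E_I = %ΔQ/%ΔI ≈ 0.240.
E_I ∈ (0,1): normal good (necessity).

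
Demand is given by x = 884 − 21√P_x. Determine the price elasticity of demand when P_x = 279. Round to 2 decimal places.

At P_x = 279, x = 533.2308.
dx/dP_x = −21/(2√P_x) = −21/(2·16.7033).
Point elasticity E = (dx/dP_x)·(P_x/x) = -0.6286 × 279/533.2308 ≈ -0.33.
|E| < 1, so demand is inelastic at this price.

-0.33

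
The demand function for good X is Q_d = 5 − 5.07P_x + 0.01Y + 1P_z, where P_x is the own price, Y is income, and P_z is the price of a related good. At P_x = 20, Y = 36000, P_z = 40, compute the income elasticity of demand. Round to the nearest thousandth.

Substituting, Q_d = 5 − 5.07(20) + 0.01(36000) + 1(40) = 5 − 101.4 + 360 + 40 = 303.6.
∂Q_d/∂Y = +0.01, so E_I = 0.01·(36000/303.6) ≈ 1.186.
E_I > 1: normal good (luxury).

1.186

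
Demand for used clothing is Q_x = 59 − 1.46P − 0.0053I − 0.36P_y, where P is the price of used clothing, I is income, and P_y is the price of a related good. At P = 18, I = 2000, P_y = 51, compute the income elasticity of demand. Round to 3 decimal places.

Evaluating quantity at (P, I, P_y) gives Q_x = 59 − 1.46(18) − 0.0053(2000) − 0.36(51) = 59 − 26.28 − 10.6 − 18.36 = 3.76.
∂Q_x/∂I = −0.0053, so E_I = -0.0053·(2000/3.76) ≈ -2.819.
E_I < 0: inferior good.

-2.819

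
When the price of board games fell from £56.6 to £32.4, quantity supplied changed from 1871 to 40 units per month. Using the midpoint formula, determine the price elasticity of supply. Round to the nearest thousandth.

3.524

%Δq = (40 − 1871)/[(1871 + 40)/2] = -1831/955.5 ≈ -1.9163.
%Δp = (32.4 − 56.6)/[(56.6 + 32.4)/2] = -24.2/44.5 ≈ -0.5438.
Arc elasticity E = %Δq/%Δp ≈ -1.9163/-0.5438 ≈ 3.524.
|E| > 1: supply is elastic over this range.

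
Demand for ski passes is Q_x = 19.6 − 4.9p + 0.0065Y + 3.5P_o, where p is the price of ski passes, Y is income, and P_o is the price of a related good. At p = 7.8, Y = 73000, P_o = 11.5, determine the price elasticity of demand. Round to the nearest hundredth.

-0.08

Evaluating quantity at (p, Y, P_o) gives Q_x = 19.6 − 4.9(7.8) + 0.0065(73000) + 3.5(11.5) = 19.6 − 38.22 + 474.5 + 40.25 = 496.13.
∂Q_x/∂p = −4.9, so E_p = (−4.9)·(7.8/496.13) ≈ -0.08.
|E_p| < 1: demand is inelastic.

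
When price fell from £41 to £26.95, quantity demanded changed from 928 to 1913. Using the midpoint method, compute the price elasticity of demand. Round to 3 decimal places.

%ΔQ = (1913 − 928)/[(928 + 1913)/2] = 985/1420.5 ≈ 0.6934.
%ΔP = (26.95 − 41)/[(41 + 26.95)/2] = -14.05/33.975 ≈ -0.4135.
Arc elasticity E = %ΔQ/%ΔP ≈ 0.6934/-0.4135 ≈ -1.677.
|E| > 1: demand is elastic over this range.

-1.677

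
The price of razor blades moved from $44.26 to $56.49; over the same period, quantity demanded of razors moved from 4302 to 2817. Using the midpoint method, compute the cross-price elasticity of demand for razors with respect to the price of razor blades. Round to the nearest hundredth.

-1.72

%ΔQ_x = (2817 − 4302)/[(4302+2817)/2] = -1485/3559.5 ≈ -0.4172.
%ΔP_y = (56.49 − 44.26)/[(44.26+56.49)/2] ≈ 0.2428.
E_xy = -0.4172/0.2428 ≈ -1.72.
E_xy < 0, so razors and razor blades are complements.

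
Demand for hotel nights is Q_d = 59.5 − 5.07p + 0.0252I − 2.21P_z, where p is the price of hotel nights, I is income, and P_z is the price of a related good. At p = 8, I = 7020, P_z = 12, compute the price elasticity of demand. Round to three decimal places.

-0.240

First evaluate Q_d: 59.5 − 5.07(8) + 0.0252(7020) − 2.21(12) = 59.5 − 40.56 + 176.904 − 26.52 = 169.324.
∂Q_d/∂p = −5.07, so E_p = (−5.07)·(8/169.324) ≈ -0.240.
|E_p| < 1: demand is inelastic.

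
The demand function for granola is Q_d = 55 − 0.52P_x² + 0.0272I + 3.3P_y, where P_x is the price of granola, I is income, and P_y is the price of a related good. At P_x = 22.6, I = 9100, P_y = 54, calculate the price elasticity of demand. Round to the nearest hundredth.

-2.47

First evaluate Q_d: 55 − 0.52(22.6)² + 0.0272(9100) + 3.3(54) = 55 − 265.5952 + 247.52 + 178.2 = 215.1248.
∂Q_d/∂P_x = −2·0.52·P_x = -23.504, so E_p = -23.504·(22.6/215.1248) ≈ -2.47.
|E_p| > 1: demand is elastic.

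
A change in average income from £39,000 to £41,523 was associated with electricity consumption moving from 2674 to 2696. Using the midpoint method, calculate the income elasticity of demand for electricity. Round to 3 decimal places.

0.131

%ΔQ = (2696 − 2674)/[(2674+2696)/2] = 22/2685 ≈ 0.0082.
%ΔM = (41,523 − 39,000)/[(39,000+41,523)/2] = 2523/40261.5 ≈ 0.0627.
E_I = %ΔQ/%ΔM ≈ 0.131.
E_I ∈ (0,1): normal good (necessity).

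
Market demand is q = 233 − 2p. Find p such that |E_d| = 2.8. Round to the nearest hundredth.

85.84

Set −bp/(a − bp) = −2.8 ⇒ bp = 2.8(a − bp) ⇒ bp(1+2.8) = 2.8·a.
p = 2.8·233/(2·3.8) ≈ 85.84.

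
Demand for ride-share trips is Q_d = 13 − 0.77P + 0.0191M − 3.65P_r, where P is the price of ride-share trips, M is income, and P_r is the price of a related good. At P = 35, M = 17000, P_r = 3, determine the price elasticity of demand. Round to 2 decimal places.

First evaluate Q_d: 13 − 0.77(35) + 0.0191(17000) − 3.65(3) = 13 − 26.95 + 324.7 − 10.95 = 299.8.
∂Q_d/∂P = −0.77, so E_p = (−0.77)·(35/299.8) ≈ -0.09.
|E_p| < 1: demand is inelastic.

-0.09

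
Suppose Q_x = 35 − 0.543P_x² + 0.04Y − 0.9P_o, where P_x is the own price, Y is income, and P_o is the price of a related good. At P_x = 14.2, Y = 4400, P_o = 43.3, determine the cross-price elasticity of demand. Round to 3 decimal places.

-0.623

Q_x = 35 − 0.543(14.2)² + 0.04(4400) − 0.9(43.3) = 35 − 109.4905 + 176 − 38.97 = 62.5395.
∂Q_x/∂P_o = −0.9, so E_xy = -0.9·(43.3/62.5395) ≈ -0.623.
E_xy < 0: the goods are complements.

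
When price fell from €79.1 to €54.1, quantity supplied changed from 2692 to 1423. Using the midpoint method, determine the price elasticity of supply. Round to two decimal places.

1.64

%Δq = (1423 − 2692)/[(2692 + 1423)/2] = -1269/2057.5 ≈ -0.6168.
%ΔP = (54.1 − 79.1)/[(79.1 + 54.1)/2] = -25/66.6 ≈ -0.3754.
Arc elasticity E = %Δq/%ΔP ≈ -0.6168/-0.3754 ≈ 1.64.
|E| > 1: supply is elastic over this range.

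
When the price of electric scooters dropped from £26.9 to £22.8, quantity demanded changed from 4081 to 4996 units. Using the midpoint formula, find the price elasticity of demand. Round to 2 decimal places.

%Δq = (4996 − 4081)/[(4081 + 4996)/2] = 915/4538.5 ≈ 0.2016.
%ΔP = (22.8 − 26.9)/[(26.9 + 22.8)/2] = -4.1/24.85 ≈ -0.1650.
Arc elasticity E = %Δq/%ΔP ≈ 0.2016/-0.1650 ≈ -1.22.
|E| > 1: demand is elastic over this range.

-1.22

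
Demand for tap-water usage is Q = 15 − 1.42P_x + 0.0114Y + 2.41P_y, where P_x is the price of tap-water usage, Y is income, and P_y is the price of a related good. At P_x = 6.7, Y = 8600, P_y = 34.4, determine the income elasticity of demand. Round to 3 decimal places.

Substituting, Q = 15 − 1.42(6.7) + 0.0114(8600) + 2.41(34.4) = 15 − 9.514 + 98.04 + 82.904 = 186.43.
∂Q/∂Y = +0.0114, so E_I = 0.0114·(8600/186.43) ≈ 0.526.
E_I ∈ (0,1): normal good (necessity).

0.526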